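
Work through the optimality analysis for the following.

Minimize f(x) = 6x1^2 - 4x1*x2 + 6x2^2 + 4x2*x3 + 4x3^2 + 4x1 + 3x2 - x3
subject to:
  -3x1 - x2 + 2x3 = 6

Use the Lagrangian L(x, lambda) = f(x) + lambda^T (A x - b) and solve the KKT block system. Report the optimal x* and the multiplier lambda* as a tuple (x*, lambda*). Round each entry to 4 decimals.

Form the Lagrangian:
  L(x, lambda) = (1/2) x^T Q x + c^T x + lambda^T (A x - b)
Stationarity (grad_x L = 0): Q x + c + A^T lambda = 0.
Primal feasibility: A x = b.

This gives the KKT block system:
  [ Q   A^T ] [ x     ]   [-c ]
  [ A    0  ] [ lambda ] = [ b ]

Solving the linear system:
  x*      = (-1.0105, -1.0231, 0.9727)
  lambda* = (-1.3445)
  f(x*)   = -0.0084

x* = (-1.0105, -1.0231, 0.9727), lambda* = (-1.3445)


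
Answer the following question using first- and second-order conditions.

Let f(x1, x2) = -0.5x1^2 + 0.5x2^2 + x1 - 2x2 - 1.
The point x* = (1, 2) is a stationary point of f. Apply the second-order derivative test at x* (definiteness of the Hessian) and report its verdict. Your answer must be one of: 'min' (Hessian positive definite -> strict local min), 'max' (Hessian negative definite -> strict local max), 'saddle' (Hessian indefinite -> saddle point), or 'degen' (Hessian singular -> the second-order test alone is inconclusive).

Compute the Hessian H = grad^2 f:
  H = [[-1, 0], [0, 1]]
Verify stationarity: grad f(x*) = H x* + g = (0, 0).
Eigenvalues of H: -1, 1.
Eigenvalues have mixed signs, so H is indefinite -> x* is a saddle point.

saddle


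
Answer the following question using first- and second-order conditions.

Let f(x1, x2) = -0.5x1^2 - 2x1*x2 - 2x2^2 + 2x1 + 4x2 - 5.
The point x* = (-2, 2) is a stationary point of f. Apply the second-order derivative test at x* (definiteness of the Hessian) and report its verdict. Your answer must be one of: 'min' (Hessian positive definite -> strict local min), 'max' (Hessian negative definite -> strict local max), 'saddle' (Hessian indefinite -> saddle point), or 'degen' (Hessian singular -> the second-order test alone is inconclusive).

Compute the Hessian H = grad^2 f:
  H = [[-1, -2], [-2, -4]]
Verify stationarity: grad f(x*) = H x* + g = (0, 0).
Eigenvalues of H: -5, 0.
H has a zero eigenvalue (singular; negative semidefinite but not definite), so H is neither positive definite, negative definite, nor indefinite. The second-order test alone is inconclusive -> degen.
(Indeed, f is constant along the null direction of H through x*, so x* is not a strict local extremum.)

degen


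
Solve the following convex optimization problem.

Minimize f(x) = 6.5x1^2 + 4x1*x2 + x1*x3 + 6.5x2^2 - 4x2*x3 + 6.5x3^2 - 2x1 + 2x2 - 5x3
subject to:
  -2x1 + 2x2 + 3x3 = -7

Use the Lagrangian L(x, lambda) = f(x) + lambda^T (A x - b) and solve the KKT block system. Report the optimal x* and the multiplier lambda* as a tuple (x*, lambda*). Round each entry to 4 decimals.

Form the Lagrangian:
  L(x, lambda) = (1/2) x^T Q x + c^T x + lambda^T (A x - b)
Stationarity (grad_x L = 0): Q x + c + A^T lambda = 0.
Primal feasibility: A x = b.

This gives the KKT block system:
  [ Q   A^T ] [ x     ]   [-c ]
  [ A    0  ] [ lambda ] = [ b ]

Solving the linear system:
  x*      = (1.077, -1.2187, -0.8029)
  lambda* = (3.1618)
  f(x*)   = 10.7777

x* = (1.077, -1.2187, -0.8029), lambda* = (3.1618)


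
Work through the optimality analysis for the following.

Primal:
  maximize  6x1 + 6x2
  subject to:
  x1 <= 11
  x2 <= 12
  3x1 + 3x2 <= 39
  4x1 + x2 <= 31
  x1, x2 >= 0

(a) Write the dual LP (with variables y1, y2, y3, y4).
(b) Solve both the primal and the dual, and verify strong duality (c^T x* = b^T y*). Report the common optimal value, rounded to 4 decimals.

The standard primal-dual pair for 'max c^T x s.t. A x <= b, x >= 0' is:
  Dual:  min b^T y  s.t.  A^T y >= c,  y >= 0.

So the dual LP is:
  minimize  11y1 + 12y2 + 39y3 + 31y4
  subject to:
    y1 + 3y3 + 4y4 >= 6
    y2 + 3y3 + y4 >= 6
    y1, y2, y3, y4 >= 0

Solving the primal: x* = (6, 7).
  primal value c^T x* = 78.
Solving the dual: y* = (0, 0, 2, 0).
  dual value b^T y* = 78.
Strong duality: c^T x* = b^T y*. Confirmed.

78


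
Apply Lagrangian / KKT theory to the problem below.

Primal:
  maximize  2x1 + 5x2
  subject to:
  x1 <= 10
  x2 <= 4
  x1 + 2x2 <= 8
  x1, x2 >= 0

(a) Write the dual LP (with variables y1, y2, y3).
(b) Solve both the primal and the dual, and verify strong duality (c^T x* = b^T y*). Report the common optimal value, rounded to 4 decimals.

The standard primal-dual pair for 'max c^T x s.t. A x <= b, x >= 0' is:
  Dual:  min b^T y  s.t.  A^T y >= c,  y >= 0.

So the dual LP is:
  minimize  10y1 + 4y2 + 8y3
  subject to:
    y1 + y3 >= 2
    y2 + 2y3 >= 5
    y1, y2, y3 >= 0

Solving the primal: x* = (0, 4).
  primal value c^T x* = 20.
Solving the dual: y* = (0, 1, 2).
  dual value b^T y* = 20.
Strong duality: c^T x* = b^T y*. Confirmed.

20


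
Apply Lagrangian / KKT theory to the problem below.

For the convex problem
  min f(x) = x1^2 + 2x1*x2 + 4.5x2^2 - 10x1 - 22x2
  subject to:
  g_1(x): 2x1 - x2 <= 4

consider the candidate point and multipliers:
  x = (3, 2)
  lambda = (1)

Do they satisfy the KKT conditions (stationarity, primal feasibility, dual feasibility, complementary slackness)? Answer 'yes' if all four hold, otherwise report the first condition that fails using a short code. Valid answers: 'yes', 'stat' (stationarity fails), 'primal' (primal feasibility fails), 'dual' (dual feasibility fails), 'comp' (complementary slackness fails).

Gradient of f: grad f(x) = Q x + c = (0, 2)
Constraint values g_i(x) = a_i^T x - b_i:
  g_1((3, 2)) = 0
Stationarity residual: grad f(x) + sum_i lambda_i a_i = (2, 1)
  -> stationarity FAILS
Primal feasibility (all g_i <= 0): OK
Dual feasibility (all lambda_i >= 0): OK
Complementary slackness (lambda_i * g_i(x) = 0 for all i): OK

Verdict: the first failing condition is stationarity -> stat.

stat


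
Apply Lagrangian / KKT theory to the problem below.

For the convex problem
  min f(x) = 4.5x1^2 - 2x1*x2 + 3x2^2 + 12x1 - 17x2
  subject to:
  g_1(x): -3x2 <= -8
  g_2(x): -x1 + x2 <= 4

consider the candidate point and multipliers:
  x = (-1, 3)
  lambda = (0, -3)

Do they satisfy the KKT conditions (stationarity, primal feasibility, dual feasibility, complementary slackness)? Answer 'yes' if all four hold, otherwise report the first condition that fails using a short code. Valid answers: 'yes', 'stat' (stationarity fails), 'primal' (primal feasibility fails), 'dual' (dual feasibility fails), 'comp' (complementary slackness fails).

Gradient of f: grad f(x) = Q x + c = (-3, 3)
Constraint values g_i(x) = a_i^T x - b_i:
  g_1((-1, 3)) = -1
  g_2((-1, 3)) = 0
Stationarity residual: grad f(x) + sum_i lambda_i a_i = (0, 0)
  -> stationarity OK
Primal feasibility (all g_i <= 0): OK
Dual feasibility (all lambda_i >= 0): FAILS
Complementary slackness (lambda_i * g_i(x) = 0 for all i): OK

Verdict: the first failing condition is dual_feasibility -> dual.

dual


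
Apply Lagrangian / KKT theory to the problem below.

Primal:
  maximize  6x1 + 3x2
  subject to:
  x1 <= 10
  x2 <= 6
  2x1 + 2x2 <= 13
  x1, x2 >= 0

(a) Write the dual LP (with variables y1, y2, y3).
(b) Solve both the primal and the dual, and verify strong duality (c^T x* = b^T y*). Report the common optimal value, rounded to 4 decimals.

The standard primal-dual pair for 'max c^T x s.t. A x <= b, x >= 0' is:
  Dual:  min b^T y  s.t.  A^T y >= c,  y >= 0.

So the dual LP is:
  minimize  10y1 + 6y2 + 13y3
  subject to:
    y1 + 2y3 >= 6
    y2 + 2y3 >= 3
    y1, y2, y3 >= 0

Solving the primal: x* = (6.5, 0).
  primal value c^T x* = 39.
Solving the dual: y* = (0, 0, 3).
  dual value b^T y* = 39.
Strong duality: c^T x* = b^T y*. Confirmed.

39


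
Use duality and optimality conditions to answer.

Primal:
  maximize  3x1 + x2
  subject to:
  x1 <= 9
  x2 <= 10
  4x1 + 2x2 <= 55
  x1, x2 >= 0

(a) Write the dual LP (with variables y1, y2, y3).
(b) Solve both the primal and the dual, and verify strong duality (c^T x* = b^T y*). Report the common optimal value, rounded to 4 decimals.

The standard primal-dual pair for 'max c^T x s.t. A x <= b, x >= 0' is:
  Dual:  min b^T y  s.t.  A^T y >= c,  y >= 0.

So the dual LP is:
  minimize  9y1 + 10y2 + 55y3
  subject to:
    y1 + 4y3 >= 3
    y2 + 2y3 >= 1
    y1, y2, y3 >= 0

Solving the primal: x* = (9, 9.5).
  primal value c^T x* = 36.5.
Solving the dual: y* = (1, 0, 0.5).
  dual value b^T y* = 36.5.
Strong duality: c^T x* = b^T y*. Confirmed.

36.5


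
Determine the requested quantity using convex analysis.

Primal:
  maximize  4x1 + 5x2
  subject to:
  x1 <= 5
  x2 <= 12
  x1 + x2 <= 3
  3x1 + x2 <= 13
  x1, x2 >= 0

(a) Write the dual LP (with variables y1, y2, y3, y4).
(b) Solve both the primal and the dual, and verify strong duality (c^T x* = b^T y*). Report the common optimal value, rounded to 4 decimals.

The standard primal-dual pair for 'max c^T x s.t. A x <= b, x >= 0' is:
  Dual:  min b^T y  s.t.  A^T y >= c,  y >= 0.

So the dual LP is:
  minimize  5y1 + 12y2 + 3y3 + 13y4
  subject to:
    y1 + y3 + 3y4 >= 4
    y2 + y3 + y4 >= 5
    y1, y2, y3, y4 >= 0

Solving the primal: x* = (0, 3).
  primal value c^T x* = 15.
Solving the dual: y* = (0, 0, 5, 0).
  dual value b^T y* = 15.
Strong duality: c^T x* = b^T y*. Confirmed.

15


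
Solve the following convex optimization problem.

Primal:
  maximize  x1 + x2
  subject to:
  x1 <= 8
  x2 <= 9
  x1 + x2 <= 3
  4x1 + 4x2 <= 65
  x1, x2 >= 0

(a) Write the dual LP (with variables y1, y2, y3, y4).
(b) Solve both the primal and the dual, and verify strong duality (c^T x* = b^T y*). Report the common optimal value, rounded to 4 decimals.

The standard primal-dual pair for 'max c^T x s.t. A x <= b, x >= 0' is:
  Dual:  min b^T y  s.t.  A^T y >= c,  y >= 0.

So the dual LP is:
  minimize  8y1 + 9y2 + 3y3 + 65y4
  subject to:
    y1 + y3 + 4y4 >= 1
    y2 + y3 + 4y4 >= 1
    y1, y2, y3, y4 >= 0

Solving the primal: x* = (3, 0).
  primal value c^T x* = 3.
Solving the dual: y* = (0, 0, 1, 0).
  dual value b^T y* = 3.
Strong duality: c^T x* = b^T y*. Confirmed.

3


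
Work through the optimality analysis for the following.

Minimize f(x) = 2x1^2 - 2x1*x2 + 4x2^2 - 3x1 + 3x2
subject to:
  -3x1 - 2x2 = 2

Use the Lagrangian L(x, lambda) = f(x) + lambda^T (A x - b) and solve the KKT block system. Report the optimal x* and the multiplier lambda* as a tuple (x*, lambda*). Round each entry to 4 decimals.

Form the Lagrangian:
  L(x, lambda) = (1/2) x^T Q x + c^T x + lambda^T (A x - b)
Stationarity (grad_x L = 0): Q x + c + A^T lambda = 0.
Primal feasibility: A x = b.

This gives the KKT block system:
  [ Q   A^T ] [ x     ]   [-c ]
  [ A    0  ] [ lambda ] = [ b ]

Solving the linear system:
  x*      = (-0.2321, -0.6518)
  lambda* = (-0.875)
  f(x*)   = 0.2455

x* = (-0.2321, -0.6518), lambda* = (-0.875)


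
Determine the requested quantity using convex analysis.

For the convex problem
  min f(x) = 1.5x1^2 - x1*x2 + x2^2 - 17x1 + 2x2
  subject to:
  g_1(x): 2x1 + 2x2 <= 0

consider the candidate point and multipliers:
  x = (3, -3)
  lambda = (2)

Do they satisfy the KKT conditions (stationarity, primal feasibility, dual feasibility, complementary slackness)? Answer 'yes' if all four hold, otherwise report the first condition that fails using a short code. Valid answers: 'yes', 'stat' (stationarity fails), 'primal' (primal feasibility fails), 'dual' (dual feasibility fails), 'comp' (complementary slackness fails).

Gradient of f: grad f(x) = Q x + c = (-5, -7)
Constraint values g_i(x) = a_i^T x - b_i:
  g_1((3, -3)) = 0
Stationarity residual: grad f(x) + sum_i lambda_i a_i = (-1, -3)
  -> stationarity FAILS
Primal feasibility (all g_i <= 0): OK
Dual feasibility (all lambda_i >= 0): OK
Complementary slackness (lambda_i * g_i(x) = 0 for all i): OK

Verdict: the first failing condition is stationarity -> stat.

stat


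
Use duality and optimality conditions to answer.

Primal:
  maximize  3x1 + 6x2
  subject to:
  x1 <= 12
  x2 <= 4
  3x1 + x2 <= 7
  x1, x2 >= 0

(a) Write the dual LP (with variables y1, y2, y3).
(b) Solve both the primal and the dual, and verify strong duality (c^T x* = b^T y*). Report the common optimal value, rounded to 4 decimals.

The standard primal-dual pair for 'max c^T x s.t. A x <= b, x >= 0' is:
  Dual:  min b^T y  s.t.  A^T y >= c,  y >= 0.

So the dual LP is:
  minimize  12y1 + 4y2 + 7y3
  subject to:
    y1 + 3y3 >= 3
    y2 + y3 >= 6
    y1, y2, y3 >= 0

Solving the primal: x* = (1, 4).
  primal value c^T x* = 27.
Solving the dual: y* = (0, 5, 1).
  dual value b^T y* = 27.
Strong duality: c^T x* = b^T y*. Confirmed.

27


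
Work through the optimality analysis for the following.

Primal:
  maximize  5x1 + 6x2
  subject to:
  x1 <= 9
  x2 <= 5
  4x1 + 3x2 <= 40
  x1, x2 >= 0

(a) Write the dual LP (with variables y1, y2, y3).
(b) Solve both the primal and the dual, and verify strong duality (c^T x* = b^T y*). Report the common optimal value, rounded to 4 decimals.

The standard primal-dual pair for 'max c^T x s.t. A x <= b, x >= 0' is:
  Dual:  min b^T y  s.t.  A^T y >= c,  y >= 0.

So the dual LP is:
  minimize  9y1 + 5y2 + 40y3
  subject to:
    y1 + 4y3 >= 5
    y2 + 3y3 >= 6
    y1, y2, y3 >= 0

Solving the primal: x* = (6.25, 5).
  primal value c^T x* = 61.25.
Solving the dual: y* = (0, 2.25, 1.25).
  dual value b^T y* = 61.25.
Strong duality: c^T x* = b^T y*. Confirmed.

61.25


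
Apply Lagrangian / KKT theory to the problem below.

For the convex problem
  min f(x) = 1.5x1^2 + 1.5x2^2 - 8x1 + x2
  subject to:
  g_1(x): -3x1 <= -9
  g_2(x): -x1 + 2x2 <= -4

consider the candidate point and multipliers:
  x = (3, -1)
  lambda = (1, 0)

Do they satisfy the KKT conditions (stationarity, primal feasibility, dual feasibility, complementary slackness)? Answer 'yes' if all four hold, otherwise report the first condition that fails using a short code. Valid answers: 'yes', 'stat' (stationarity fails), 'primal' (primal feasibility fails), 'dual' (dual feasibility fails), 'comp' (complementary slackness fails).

Gradient of f: grad f(x) = Q x + c = (1, -2)
Constraint values g_i(x) = a_i^T x - b_i:
  g_1((3, -1)) = 0
  g_2((3, -1)) = -1
Stationarity residual: grad f(x) + sum_i lambda_i a_i = (-2, -2)
  -> stationarity FAILS
Primal feasibility (all g_i <= 0): OK
Dual feasibility (all lambda_i >= 0): OK
Complementary slackness (lambda_i * g_i(x) = 0 for all i): OK

Verdict: the first failing condition is stationarity -> stat.

stat


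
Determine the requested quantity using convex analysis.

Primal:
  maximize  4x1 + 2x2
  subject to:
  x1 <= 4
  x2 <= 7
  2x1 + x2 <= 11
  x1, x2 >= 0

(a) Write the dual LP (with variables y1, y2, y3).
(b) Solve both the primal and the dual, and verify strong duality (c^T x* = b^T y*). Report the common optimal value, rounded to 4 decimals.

The standard primal-dual pair for 'max c^T x s.t. A x <= b, x >= 0' is:
  Dual:  min b^T y  s.t.  A^T y >= c,  y >= 0.

So the dual LP is:
  minimize  4y1 + 7y2 + 11y3
  subject to:
    y1 + 2y3 >= 4
    y2 + y3 >= 2
    y1, y2, y3 >= 0

Solving the primal: x* = (2, 7).
  primal value c^T x* = 22.
Solving the dual: y* = (0, 0, 2).
  dual value b^T y* = 22.
Strong duality: c^T x* = b^T y*. Confirmed.

22


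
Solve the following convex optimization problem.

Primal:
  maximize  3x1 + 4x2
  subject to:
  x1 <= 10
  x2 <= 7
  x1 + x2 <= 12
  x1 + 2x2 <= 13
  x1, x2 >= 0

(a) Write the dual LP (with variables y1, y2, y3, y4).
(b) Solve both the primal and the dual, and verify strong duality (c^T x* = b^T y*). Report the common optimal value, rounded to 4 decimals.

The standard primal-dual pair for 'max c^T x s.t. A x <= b, x >= 0' is:
  Dual:  min b^T y  s.t.  A^T y >= c,  y >= 0.

So the dual LP is:
  minimize  10y1 + 7y2 + 12y3 + 13y4
  subject to:
    y1 + y3 + y4 >= 3
    y2 + y3 + 2y4 >= 4
    y1, y2, y3, y4 >= 0

Solving the primal: x* = (10, 1.5).
  primal value c^T x* = 36.
Solving the dual: y* = (1, 0, 0, 2).
  dual value b^T y* = 36.
Strong duality: c^T x* = b^T y*. Confirmed.

36


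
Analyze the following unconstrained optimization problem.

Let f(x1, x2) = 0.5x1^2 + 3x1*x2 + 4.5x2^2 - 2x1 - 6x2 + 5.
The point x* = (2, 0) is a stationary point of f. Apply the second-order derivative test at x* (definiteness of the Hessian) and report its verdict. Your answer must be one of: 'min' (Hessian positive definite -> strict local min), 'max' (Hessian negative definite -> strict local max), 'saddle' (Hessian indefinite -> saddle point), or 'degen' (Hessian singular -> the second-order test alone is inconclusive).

Compute the Hessian H = grad^2 f:
  H = [[1, 3], [3, 9]]
Verify stationarity: grad f(x*) = H x* + g = (0, 0).
Eigenvalues of H: 0, 10.
H has a zero eigenvalue (singular; positive semidefinite but not definite), so H is neither positive definite, negative definite, nor indefinite. The second-order test alone is inconclusive -> degen.
(Indeed, f is constant along the null direction of H through x*, so x* is not a strict local extremum.)

degen


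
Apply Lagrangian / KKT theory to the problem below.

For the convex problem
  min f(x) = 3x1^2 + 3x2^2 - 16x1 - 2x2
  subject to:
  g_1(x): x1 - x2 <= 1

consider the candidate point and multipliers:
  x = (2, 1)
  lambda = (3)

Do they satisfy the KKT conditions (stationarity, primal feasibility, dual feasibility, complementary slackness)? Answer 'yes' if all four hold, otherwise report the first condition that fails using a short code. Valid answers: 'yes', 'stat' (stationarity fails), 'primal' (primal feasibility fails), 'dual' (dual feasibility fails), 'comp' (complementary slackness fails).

Gradient of f: grad f(x) = Q x + c = (-4, 4)
Constraint values g_i(x) = a_i^T x - b_i:
  g_1((2, 1)) = 0
Stationarity residual: grad f(x) + sum_i lambda_i a_i = (-1, 1)
  -> stationarity FAILS
Primal feasibility (all g_i <= 0): OK
Dual feasibility (all lambda_i >= 0): OK
Complementary slackness (lambda_i * g_i(x) = 0 for all i): OK

Verdict: the first failing condition is stationarity -> stat.

stat


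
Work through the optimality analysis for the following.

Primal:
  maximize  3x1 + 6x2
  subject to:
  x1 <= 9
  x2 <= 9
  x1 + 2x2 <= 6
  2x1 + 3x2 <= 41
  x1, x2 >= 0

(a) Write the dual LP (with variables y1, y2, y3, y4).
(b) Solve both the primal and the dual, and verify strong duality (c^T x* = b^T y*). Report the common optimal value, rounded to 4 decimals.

The standard primal-dual pair for 'max c^T x s.t. A x <= b, x >= 0' is:
  Dual:  min b^T y  s.t.  A^T y >= c,  y >= 0.

So the dual LP is:
  minimize  9y1 + 9y2 + 6y3 + 41y4
  subject to:
    y1 + y3 + 2y4 >= 3
    y2 + 2y3 + 3y4 >= 6
    y1, y2, y3, y4 >= 0

Solving the primal: x* = (6, 0).
  primal value c^T x* = 18.
Solving the dual: y* = (0, 0, 3, 0).
  dual value b^T y* = 18.
Strong duality: c^T x* = b^T y*. Confirmed.

18


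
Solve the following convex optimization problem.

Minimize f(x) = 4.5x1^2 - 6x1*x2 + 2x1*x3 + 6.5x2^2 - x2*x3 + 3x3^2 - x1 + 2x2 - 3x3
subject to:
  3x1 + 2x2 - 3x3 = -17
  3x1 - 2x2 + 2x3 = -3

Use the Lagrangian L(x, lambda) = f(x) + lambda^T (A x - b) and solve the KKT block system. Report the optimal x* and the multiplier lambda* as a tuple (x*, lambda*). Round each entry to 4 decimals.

Form the Lagrangian:
  L(x, lambda) = (1/2) x^T Q x + c^T x + lambda^T (A x - b)
Stationarity (grad_x L = 0): Q x + c + A^T lambda = 0.
Primal feasibility: A x = b.

This gives the KKT block system:
  [ Q   A^T ] [ x     ]   [-c ]
  [ A    0  ] [ lambda ] = [ b ]

Solving the linear system:
  x*      = (-3.0544, -1.4077, 1.6739)
  lambda* = (2.6945, 2.8707)
  f(x*)   = 24.8177

x* = (-3.0544, -1.4077, 1.6739), lambda* = (2.6945, 2.8707)


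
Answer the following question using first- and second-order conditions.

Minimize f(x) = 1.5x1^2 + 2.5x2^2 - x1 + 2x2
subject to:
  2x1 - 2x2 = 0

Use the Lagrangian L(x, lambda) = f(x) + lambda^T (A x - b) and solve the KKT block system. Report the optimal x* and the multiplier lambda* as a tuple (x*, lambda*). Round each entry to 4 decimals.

Form the Lagrangian:
  L(x, lambda) = (1/2) x^T Q x + c^T x + lambda^T (A x - b)
Stationarity (grad_x L = 0): Q x + c + A^T lambda = 0.
Primal feasibility: A x = b.

This gives the KKT block system:
  [ Q   A^T ] [ x     ]   [-c ]
  [ A    0  ] [ lambda ] = [ b ]

Solving the linear system:
  x*      = (-0.125, -0.125)
  lambda* = (0.6875)
  f(x*)   = -0.0625

x* = (-0.125, -0.125), lambda* = (0.6875)


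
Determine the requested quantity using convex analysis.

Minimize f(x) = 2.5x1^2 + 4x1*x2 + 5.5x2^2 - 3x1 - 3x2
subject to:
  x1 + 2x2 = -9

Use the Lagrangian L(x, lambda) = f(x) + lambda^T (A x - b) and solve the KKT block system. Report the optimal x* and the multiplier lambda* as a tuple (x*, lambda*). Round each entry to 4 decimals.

Form the Lagrangian:
  L(x, lambda) = (1/2) x^T Q x + c^T x + lambda^T (A x - b)
Stationarity (grad_x L = 0): Q x + c + A^T lambda = 0.
Primal feasibility: A x = b.

This gives the KKT block system:
  [ Q   A^T ] [ x     ]   [-c ]
  [ A    0  ] [ lambda ] = [ b ]

Solving the linear system:
  x*      = (-1.4, -3.8)
  lambda* = (25.2)
  f(x*)   = 121.2

x* = (-1.4, -3.8), lambda* = (25.2)


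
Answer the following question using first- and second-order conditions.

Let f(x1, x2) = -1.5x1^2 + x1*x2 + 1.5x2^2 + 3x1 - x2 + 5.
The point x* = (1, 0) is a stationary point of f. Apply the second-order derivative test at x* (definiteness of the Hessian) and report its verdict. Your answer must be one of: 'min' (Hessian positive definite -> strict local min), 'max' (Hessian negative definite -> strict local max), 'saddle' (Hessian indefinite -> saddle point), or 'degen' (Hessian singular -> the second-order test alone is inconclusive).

Compute the Hessian H = grad^2 f:
  H = [[-3, 1], [1, 3]]
Verify stationarity: grad f(x*) = H x* + g = (0, 0).
Eigenvalues of H: -3.1623, 3.1623.
Eigenvalues have mixed signs, so H is indefinite -> x* is a saddle point.

saddle


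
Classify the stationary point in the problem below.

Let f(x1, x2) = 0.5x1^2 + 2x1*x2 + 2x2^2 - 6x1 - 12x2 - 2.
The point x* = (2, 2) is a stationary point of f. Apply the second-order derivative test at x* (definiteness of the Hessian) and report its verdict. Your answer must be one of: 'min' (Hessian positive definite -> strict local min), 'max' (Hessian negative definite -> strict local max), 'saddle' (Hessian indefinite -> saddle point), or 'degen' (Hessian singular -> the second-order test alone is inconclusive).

Compute the Hessian H = grad^2 f:
  H = [[1, 2], [2, 4]]
Verify stationarity: grad f(x*) = H x* + g = (0, 0).
Eigenvalues of H: 0, 5.
H has a zero eigenvalue (singular; positive semidefinite but not definite), so H is neither positive definite, negative definite, nor indefinite. The second-order test alone is inconclusive -> degen.
(Indeed, f is constant along the null direction of H through x*, so x* is not a strict local extremum.)

degen


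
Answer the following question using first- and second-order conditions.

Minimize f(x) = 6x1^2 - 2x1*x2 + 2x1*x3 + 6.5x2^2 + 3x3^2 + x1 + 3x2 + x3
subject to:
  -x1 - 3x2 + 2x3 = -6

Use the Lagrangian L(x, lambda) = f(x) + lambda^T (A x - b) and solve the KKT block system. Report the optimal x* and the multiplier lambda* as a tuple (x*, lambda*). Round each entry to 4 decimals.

Form the Lagrangian:
  L(x, lambda) = (1/2) x^T Q x + c^T x + lambda^T (A x - b)
Stationarity (grad_x L = 0): Q x + c + A^T lambda = 0.
Primal feasibility: A x = b.

This gives the KKT block system:
  [ Q   A^T ] [ x     ]   [-c ]
  [ A    0  ] [ lambda ] = [ b ]

Solving the linear system:
  x*      = (0.615, 0.7214, -1.6104)
  lambda* = (3.7162)
  f(x*)   = 11.7329

x* = (0.615, 0.7214, -1.6104), lambda* = (3.7162)


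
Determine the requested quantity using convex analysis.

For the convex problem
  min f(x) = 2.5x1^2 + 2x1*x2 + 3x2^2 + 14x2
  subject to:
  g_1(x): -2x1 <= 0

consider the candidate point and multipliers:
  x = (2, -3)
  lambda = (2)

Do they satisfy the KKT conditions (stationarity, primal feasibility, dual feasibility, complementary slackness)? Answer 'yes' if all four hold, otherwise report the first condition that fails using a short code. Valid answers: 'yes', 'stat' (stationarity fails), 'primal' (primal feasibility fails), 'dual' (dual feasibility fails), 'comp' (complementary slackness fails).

Gradient of f: grad f(x) = Q x + c = (4, 0)
Constraint values g_i(x) = a_i^T x - b_i:
  g_1((2, -3)) = -4
Stationarity residual: grad f(x) + sum_i lambda_i a_i = (0, 0)
  -> stationarity OK
Primal feasibility (all g_i <= 0): OK
Dual feasibility (all lambda_i >= 0): OK
Complementary slackness (lambda_i * g_i(x) = 0 for all i): FAILS

Verdict: the first failing condition is complementary_slackness -> comp.

comp


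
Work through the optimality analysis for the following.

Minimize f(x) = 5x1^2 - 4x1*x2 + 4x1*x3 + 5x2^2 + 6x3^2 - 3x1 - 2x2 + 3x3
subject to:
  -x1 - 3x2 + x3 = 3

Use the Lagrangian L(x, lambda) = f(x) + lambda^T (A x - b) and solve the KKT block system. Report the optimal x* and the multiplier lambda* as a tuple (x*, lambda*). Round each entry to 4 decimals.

Form the Lagrangian:
  L(x, lambda) = (1/2) x^T Q x + c^T x + lambda^T (A x - b)
Stationarity (grad_x L = 0): Q x + c + A^T lambda = 0.
Primal feasibility: A x = b.

This gives the KKT block system:
  [ Q   A^T ] [ x     ]   [-c ]
  [ A    0  ] [ lambda ] = [ b ]

Solving the linear system:
  x*      = (-0.3766, -0.8342, 0.1209)
  lambda* = (-2.9451)
  f(x*)   = 5.9981

x* = (-0.3766, -0.8342, 0.1209), lambda* = (-2.9451)


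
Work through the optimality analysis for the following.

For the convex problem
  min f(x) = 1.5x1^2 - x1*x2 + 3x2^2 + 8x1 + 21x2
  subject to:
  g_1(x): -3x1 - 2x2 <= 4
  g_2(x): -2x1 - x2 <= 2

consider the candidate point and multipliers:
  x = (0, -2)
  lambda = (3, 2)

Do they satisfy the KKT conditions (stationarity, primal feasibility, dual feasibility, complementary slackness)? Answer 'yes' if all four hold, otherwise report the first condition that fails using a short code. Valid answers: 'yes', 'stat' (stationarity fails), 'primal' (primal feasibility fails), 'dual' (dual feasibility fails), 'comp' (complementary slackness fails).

Gradient of f: grad f(x) = Q x + c = (10, 9)
Constraint values g_i(x) = a_i^T x - b_i:
  g_1((0, -2)) = 0
  g_2((0, -2)) = 0
Stationarity residual: grad f(x) + sum_i lambda_i a_i = (-3, 1)
  -> stationarity FAILS
Primal feasibility (all g_i <= 0): OK
Dual feasibility (all lambda_i >= 0): OK
Complementary slackness (lambda_i * g_i(x) = 0 for all i): OK

Verdict: the first failing condition is stationarity -> stat.

stat


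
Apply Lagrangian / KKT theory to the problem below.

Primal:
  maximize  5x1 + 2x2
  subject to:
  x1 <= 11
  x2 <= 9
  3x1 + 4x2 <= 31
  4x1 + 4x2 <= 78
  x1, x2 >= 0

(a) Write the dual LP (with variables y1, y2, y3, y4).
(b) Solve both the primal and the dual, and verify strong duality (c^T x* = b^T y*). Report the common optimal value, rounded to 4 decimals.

The standard primal-dual pair for 'max c^T x s.t. A x <= b, x >= 0' is:
  Dual:  min b^T y  s.t.  A^T y >= c,  y >= 0.

So the dual LP is:
  minimize  11y1 + 9y2 + 31y3 + 78y4
  subject to:
    y1 + 3y3 + 4y4 >= 5
    y2 + 4y3 + 4y4 >= 2
    y1, y2, y3, y4 >= 0

Solving the primal: x* = (10.3333, 0).
  primal value c^T x* = 51.6667.
Solving the dual: y* = (0, 0, 1.6667, 0).
  dual value b^T y* = 51.6667.
Strong duality: c^T x* = b^T y*. Confirmed.

51.6667


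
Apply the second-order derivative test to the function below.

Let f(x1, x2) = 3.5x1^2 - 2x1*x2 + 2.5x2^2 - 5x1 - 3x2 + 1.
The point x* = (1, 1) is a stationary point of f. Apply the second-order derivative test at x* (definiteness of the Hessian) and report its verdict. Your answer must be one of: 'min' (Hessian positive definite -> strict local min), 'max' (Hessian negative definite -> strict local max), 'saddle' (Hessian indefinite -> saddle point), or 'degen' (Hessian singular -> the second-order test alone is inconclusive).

Compute the Hessian H = grad^2 f:
  H = [[7, -2], [-2, 5]]
Verify stationarity: grad f(x*) = H x* + g = (0, 0).
Eigenvalues of H: 3.7639, 8.2361.
Both eigenvalues > 0, so H is positive definite -> x* is a strict local min.

min


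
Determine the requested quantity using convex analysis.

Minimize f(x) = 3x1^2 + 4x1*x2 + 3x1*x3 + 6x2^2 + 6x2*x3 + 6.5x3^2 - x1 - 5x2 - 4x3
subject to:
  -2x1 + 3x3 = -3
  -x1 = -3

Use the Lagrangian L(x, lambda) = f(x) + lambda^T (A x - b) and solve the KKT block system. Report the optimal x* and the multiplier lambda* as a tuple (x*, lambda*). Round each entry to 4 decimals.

Form the Lagrangian:
  L(x, lambda) = (1/2) x^T Q x + c^T x + lambda^T (A x - b)
Stationarity (grad_x L = 0): Q x + c + A^T lambda = 0.
Primal feasibility: A x = b.

This gives the KKT block system:
  [ Q   A^T ] [ x     ]   [-c ]
  [ A    0  ] [ lambda ] = [ b ]

Solving the linear system:
  x*      = (3, -1.0833, 1)
  lambda* = (-3.8333, 23.3333)
  f(x*)   = 28.4583

x* = (3, -1.0833, 1), lambda* = (-3.8333, 23.3333)


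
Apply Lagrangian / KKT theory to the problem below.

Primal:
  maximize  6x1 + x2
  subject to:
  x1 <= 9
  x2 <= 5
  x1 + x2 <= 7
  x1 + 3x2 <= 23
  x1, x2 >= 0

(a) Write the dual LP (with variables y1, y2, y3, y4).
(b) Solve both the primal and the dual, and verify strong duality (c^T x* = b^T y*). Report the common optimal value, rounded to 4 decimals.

The standard primal-dual pair for 'max c^T x s.t. A x <= b, x >= 0' is:
  Dual:  min b^T y  s.t.  A^T y >= c,  y >= 0.

So the dual LP is:
  minimize  9y1 + 5y2 + 7y3 + 23y4
  subject to:
    y1 + y3 + y4 >= 6
    y2 + y3 + 3y4 >= 1
    y1, y2, y3, y4 >= 0

Solving the primal: x* = (7, 0).
  primal value c^T x* = 42.
Solving the dual: y* = (0, 0, 6, 0).
  dual value b^T y* = 42.
Strong duality: c^T x* = b^T y*. Confirmed.

42


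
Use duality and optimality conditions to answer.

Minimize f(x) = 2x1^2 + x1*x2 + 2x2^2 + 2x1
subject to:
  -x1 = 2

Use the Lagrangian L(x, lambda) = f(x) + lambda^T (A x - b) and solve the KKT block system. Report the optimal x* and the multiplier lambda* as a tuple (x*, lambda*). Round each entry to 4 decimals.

Form the Lagrangian:
  L(x, lambda) = (1/2) x^T Q x + c^T x + lambda^T (A x - b)
Stationarity (grad_x L = 0): Q x + c + A^T lambda = 0.
Primal feasibility: A x = b.

This gives the KKT block system:
  [ Q   A^T ] [ x     ]   [-c ]
  [ A    0  ] [ lambda ] = [ b ]

Solving the linear system:
  x*      = (-2, 0.5)
  lambda* = (-5.5)
  f(x*)   = 3.5

x* = (-2, 0.5), lambda* = (-5.5)


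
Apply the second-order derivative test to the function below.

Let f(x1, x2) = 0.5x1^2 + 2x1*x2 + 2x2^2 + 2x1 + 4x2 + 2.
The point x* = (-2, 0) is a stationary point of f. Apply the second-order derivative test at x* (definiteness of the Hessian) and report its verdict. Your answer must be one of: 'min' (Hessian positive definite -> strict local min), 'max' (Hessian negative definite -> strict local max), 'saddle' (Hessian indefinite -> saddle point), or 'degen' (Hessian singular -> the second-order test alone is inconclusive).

Compute the Hessian H = grad^2 f:
  H = [[1, 2], [2, 4]]
Verify stationarity: grad f(x*) = H x* + g = (0, 0).
Eigenvalues of H: 0, 5.
H has a zero eigenvalue (singular; positive semidefinite but not definite), so H is neither positive definite, negative definite, nor indefinite. The second-order test alone is inconclusive -> degen.
(Indeed, f is constant along the null direction of H through x*, so x* is not a strict local extremum.)

degen


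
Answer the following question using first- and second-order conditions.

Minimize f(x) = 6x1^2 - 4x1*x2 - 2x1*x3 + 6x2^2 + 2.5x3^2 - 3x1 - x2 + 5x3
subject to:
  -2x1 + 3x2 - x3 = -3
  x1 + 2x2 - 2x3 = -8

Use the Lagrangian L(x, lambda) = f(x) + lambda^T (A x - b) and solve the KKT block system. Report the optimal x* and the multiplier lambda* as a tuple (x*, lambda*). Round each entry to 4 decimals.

Form the Lagrangian:
  L(x, lambda) = (1/2) x^T Q x + c^T x + lambda^T (A x - b)
Stationarity (grad_x L = 0): Q x + c + A^T lambda = 0.
Primal feasibility: A x = b.

This gives the KKT block system:
  [ Q   A^T ] [ x     ]   [-c ]
  [ A    0  ] [ lambda ] = [ b ]

Solving the linear system:
  x*      = (-1.3892, -1.2366, 2.0688)
  lambda* = (-3.9204, 11.0215)
  f(x*)   = 46.0796

x* = (-1.3892, -1.2366, 2.0688), lambda* = (-3.9204, 11.0215)


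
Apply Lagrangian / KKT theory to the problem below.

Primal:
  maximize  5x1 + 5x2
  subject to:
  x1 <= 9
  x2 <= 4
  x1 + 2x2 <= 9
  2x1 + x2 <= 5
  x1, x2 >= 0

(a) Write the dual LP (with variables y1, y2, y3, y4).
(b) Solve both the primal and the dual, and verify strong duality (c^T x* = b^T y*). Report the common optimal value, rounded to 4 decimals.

The standard primal-dual pair for 'max c^T x s.t. A x <= b, x >= 0' is:
  Dual:  min b^T y  s.t.  A^T y >= c,  y >= 0.

So the dual LP is:
  minimize  9y1 + 4y2 + 9y3 + 5y4
  subject to:
    y1 + y3 + 2y4 >= 5
    y2 + 2y3 + y4 >= 5
    y1, y2, y3, y4 >= 0

Solving the primal: x* = (0.5, 4).
  primal value c^T x* = 22.5.
Solving the dual: y* = (0, 2.5, 0, 2.5).
  dual value b^T y* = 22.5.
Strong duality: c^T x* = b^T y*. Confirmed.

22.5


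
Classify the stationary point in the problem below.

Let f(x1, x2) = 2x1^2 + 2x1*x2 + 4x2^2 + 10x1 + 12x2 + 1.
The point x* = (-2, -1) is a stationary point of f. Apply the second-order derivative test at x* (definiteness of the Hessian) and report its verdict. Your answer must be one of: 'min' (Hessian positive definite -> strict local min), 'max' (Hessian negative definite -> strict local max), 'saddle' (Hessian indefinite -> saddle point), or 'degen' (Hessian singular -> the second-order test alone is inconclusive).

Compute the Hessian H = grad^2 f:
  H = [[4, 2], [2, 8]]
Verify stationarity: grad f(x*) = H x* + g = (0, 0).
Eigenvalues of H: 3.1716, 8.8284.
Both eigenvalues > 0, so H is positive definite -> x* is a strict local min.

min


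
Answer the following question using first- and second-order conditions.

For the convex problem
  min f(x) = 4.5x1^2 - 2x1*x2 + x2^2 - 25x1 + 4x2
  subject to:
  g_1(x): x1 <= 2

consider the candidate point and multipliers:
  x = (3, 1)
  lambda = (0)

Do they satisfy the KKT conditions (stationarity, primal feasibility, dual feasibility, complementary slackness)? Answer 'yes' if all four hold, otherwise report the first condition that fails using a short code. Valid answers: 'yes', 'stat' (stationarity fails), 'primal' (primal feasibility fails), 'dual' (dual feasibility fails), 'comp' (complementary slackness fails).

Gradient of f: grad f(x) = Q x + c = (0, 0)
Constraint values g_i(x) = a_i^T x - b_i:
  g_1((3, 1)) = 1
Stationarity residual: grad f(x) + sum_i lambda_i a_i = (0, 0)
  -> stationarity OK
Primal feasibility (all g_i <= 0): FAILS
Dual feasibility (all lambda_i >= 0): OK
Complementary slackness (lambda_i * g_i(x) = 0 for all i): OK

Verdict: the first failing condition is primal_feasibility -> primal.

primal


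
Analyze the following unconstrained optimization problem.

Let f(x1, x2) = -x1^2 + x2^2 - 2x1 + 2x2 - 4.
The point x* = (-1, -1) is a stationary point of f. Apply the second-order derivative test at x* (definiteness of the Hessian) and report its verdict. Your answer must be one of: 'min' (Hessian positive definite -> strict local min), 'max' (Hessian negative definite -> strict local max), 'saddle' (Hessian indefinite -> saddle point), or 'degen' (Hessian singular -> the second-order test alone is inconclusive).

Compute the Hessian H = grad^2 f:
  H = [[-2, 0], [0, 2]]
Verify stationarity: grad f(x*) = H x* + g = (0, 0).
Eigenvalues of H: -2, 2.
Eigenvalues have mixed signs, so H is indefinite -> x* is a saddle point.

saddle


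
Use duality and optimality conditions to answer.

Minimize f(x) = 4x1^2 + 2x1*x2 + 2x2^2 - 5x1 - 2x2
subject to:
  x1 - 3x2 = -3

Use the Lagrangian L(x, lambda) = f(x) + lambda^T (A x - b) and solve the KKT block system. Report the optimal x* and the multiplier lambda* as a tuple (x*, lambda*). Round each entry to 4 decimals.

Form the Lagrangian:
  L(x, lambda) = (1/2) x^T Q x + c^T x + lambda^T (A x - b)
Stationarity (grad_x L = 0): Q x + c + A^T lambda = 0.
Primal feasibility: A x = b.

This gives the KKT block system:
  [ Q   A^T ] [ x     ]   [-c ]
  [ A    0  ] [ lambda ] = [ b ]

Solving the linear system:
  x*      = (0.2386, 1.0795)
  lambda* = (0.9318)
  f(x*)   = -0.2784

x* = (0.2386, 1.0795), lambda* = (0.9318)


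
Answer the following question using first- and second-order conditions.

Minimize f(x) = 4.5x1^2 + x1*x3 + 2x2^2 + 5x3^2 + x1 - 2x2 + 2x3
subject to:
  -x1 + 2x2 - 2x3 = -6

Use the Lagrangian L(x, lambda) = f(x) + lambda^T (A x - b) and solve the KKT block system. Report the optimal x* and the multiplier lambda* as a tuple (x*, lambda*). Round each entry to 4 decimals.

Form the Lagrangian:
  L(x, lambda) = (1/2) x^T Q x + c^T x + lambda^T (A x - b)
Stationarity (grad_x L = 0): Q x + c + A^T lambda = 0.
Primal feasibility: A x = b.

This gives the KKT block system:
  [ Q   A^T ] [ x     ]   [-c ]
  [ A    0  ] [ lambda ] = [ b ]

Solving the linear system:
  x*      = (0.3664, -2.0382, 0.7786)
  lambda* = (5.0763)
  f(x*)   = 18.229

x* = (0.3664, -2.0382, 0.7786), lambda* = (5.0763)


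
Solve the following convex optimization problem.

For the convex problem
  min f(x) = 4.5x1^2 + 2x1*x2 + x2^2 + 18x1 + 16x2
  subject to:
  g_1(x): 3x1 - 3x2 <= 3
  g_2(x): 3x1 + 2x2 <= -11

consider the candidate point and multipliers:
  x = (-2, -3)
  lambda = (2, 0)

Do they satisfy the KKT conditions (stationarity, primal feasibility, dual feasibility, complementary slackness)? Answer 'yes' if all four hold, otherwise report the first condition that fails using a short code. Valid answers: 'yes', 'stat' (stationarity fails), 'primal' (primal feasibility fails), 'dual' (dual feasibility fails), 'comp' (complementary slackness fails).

Gradient of f: grad f(x) = Q x + c = (-6, 6)
Constraint values g_i(x) = a_i^T x - b_i:
  g_1((-2, -3)) = 0
  g_2((-2, -3)) = -1
Stationarity residual: grad f(x) + sum_i lambda_i a_i = (0, 0)
  -> stationarity OK
Primal feasibility (all g_i <= 0): OK
Dual feasibility (all lambda_i >= 0): OK
Complementary slackness (lambda_i * g_i(x) = 0 for all i): OK

Verdict: yes, KKT holds.

yes


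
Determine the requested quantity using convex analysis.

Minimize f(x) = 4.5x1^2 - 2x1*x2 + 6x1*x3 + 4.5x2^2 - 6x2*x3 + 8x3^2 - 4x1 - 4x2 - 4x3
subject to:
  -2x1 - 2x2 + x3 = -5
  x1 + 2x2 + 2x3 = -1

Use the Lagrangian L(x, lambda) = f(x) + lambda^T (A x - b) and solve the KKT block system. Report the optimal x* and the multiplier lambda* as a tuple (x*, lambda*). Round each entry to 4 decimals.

Form the Lagrangian:
  L(x, lambda) = (1/2) x^T Q x + c^T x + lambda^T (A x - b)
Stationarity (grad_x L = 0): Q x + c + A^T lambda = 0.
Primal feasibility: A x = b.

This gives the KKT block system:
  [ Q   A^T ] [ x     ]   [-c ]
  [ A    0  ] [ lambda ] = [ b ]

Solving the linear system:
  x*      = (1.8746, -0.0622, -1.3751)
  lambda* = (4.7743, 4.8034)
  f(x*)   = 13.4629

x* = (1.8746, -0.0622, -1.3751), lambda* = (4.7743, 4.8034)


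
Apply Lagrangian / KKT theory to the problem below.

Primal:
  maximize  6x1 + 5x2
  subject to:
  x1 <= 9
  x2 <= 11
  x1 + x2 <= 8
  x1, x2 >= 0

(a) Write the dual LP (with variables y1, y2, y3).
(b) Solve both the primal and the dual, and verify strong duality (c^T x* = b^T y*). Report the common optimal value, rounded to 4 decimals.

The standard primal-dual pair for 'max c^T x s.t. A x <= b, x >= 0' is:
  Dual:  min b^T y  s.t.  A^T y >= c,  y >= 0.

So the dual LP is:
  minimize  9y1 + 11y2 + 8y3
  subject to:
    y1 + y3 >= 6
    y2 + y3 >= 5
    y1, y2, y3 >= 0

Solving the primal: x* = (8, 0).
  primal value c^T x* = 48.
Solving the dual: y* = (0, 0, 6).
  dual value b^T y* = 48.
Strong duality: c^T x* = b^T y*. Confirmed.

48


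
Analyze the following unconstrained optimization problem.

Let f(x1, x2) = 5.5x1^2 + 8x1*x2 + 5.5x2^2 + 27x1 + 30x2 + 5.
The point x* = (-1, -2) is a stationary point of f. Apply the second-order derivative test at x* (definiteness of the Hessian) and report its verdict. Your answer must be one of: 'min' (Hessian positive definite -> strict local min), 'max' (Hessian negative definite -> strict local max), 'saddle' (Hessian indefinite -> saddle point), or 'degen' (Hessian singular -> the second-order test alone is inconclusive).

Compute the Hessian H = grad^2 f:
  H = [[11, 8], [8, 11]]
Verify stationarity: grad f(x*) = H x* + g = (0, 0).
Eigenvalues of H: 3, 19.
Both eigenvalues > 0, so H is positive definite -> x* is a strict local min.

min
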